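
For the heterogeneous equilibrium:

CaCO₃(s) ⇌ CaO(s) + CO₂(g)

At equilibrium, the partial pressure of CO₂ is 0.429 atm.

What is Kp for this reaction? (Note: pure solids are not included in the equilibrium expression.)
K_p = 0.429

Solids (CaCO₃, CaO) have activity 1 and are excluded.
Kp = P(CO₂) = 0.429.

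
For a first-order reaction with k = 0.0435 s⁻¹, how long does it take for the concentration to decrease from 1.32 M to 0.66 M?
15.93 s

From ln[A] = ln[A]₀ - k·t: t = ln([A]₀/[A])/k = ln(1.32/0.66)/0.0435 = ln(2.0000)/0.0435 = 0.6931/0.0435 = 15.93 s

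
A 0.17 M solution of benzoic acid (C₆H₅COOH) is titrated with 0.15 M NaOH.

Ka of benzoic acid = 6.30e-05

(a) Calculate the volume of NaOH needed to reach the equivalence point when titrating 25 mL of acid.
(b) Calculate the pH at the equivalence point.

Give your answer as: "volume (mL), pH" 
V = 28.3 mL, pH = 8.55

(a) At equivalence: moles acid = moles base.
moles acid = 0.17 × 0.025 = 0.00425 mol; V_NaOH = 0.00425/0.15 = 0.02833 L = 28.3 mL.
(b) At equivalence, all acid → conjugate base A⁻ at [A⁻] = 0.00425/0.05333 = 0.07969 M.
Kb = Kw/Ka = 1.0e-14/6.30e-05 = 1.587e-10; [OH⁻] = √(Kb·[A⁻]) = 3.557e-06; pOH = 5.45; pH = 14 − pOH = 8.55.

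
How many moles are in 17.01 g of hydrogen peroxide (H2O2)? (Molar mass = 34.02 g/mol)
Moles = 17.01 g ÷ 34.02 g/mol = 0.5 mol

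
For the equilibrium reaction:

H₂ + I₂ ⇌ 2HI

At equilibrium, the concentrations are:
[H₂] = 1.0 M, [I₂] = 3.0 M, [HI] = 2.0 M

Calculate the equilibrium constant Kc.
K_c = 1.3333

Kc = ([HI]^2) / ([H₂] × [I₂])
   = ((2.0)^2) / ((1.0)·(3.0))
   = 4 / 3 = 1.3333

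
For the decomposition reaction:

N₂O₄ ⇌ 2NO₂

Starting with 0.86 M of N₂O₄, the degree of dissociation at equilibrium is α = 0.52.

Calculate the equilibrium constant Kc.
K_c = 1.9379

x = α·[A]₀ = 0.52 × 0.86 = 0.4472 M dissociated.
At eq: [N₂O₄] = 0.86 − 0.4472 = 0.4128 M; [NO₂] = 2x = 0.8944 M.
Kc = [NO₂]²/[N₂O₄] = (0.8944)²/0.4128 = 1.938.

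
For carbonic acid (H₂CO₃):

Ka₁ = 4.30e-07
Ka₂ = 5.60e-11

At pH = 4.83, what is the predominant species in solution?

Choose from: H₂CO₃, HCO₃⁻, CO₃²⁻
H₂CO₃

pKa1 = 6.37, pKa2 = 10.25. Each pKa is the crossover between adjacent species; pH = 4.83 lies in the region where H₂CO₃ predominates.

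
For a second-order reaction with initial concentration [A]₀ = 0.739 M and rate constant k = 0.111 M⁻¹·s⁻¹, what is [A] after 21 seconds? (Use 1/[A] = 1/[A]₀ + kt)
0.2714 M

1/[A] = 1/[A]₀ + k·t = 1/0.739 + (0.111)·(21) = 1.3532 + 2.3310 = 3.6842
[A] = 1/3.6842 = 0.2714 M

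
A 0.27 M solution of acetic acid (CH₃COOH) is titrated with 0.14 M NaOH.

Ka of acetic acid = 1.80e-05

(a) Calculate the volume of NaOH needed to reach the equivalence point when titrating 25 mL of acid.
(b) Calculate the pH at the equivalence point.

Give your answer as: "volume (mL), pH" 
V = 48.2 mL, pH = 8.85

(a) At equivalence: moles acid = moles base.
moles acid = 0.27 × 0.025 = 0.00675 mol; V_NaOH = 0.00675/0.14 = 0.04821 L = 48.2 mL.
(b) At equivalence, all acid → conjugate base A⁻ at [A⁻] = 0.00675/0.07321 = 0.0922 M.
Kb = Kw/Ka = 1.0e-14/1.80e-05 = 5.556e-10; [OH⁻] = √(Kb·[A⁻]) = 7.157e-06; pOH = 5.15; pH = 14 − pOH = 8.85.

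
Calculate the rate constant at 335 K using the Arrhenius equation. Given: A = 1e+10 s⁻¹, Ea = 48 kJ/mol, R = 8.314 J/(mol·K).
3.28e+02 s⁻¹

k = A·exp(-Ea/(R·T)) = 1e+10·exp(-48000/(8.314·335)) = 1e+10·exp(-17.2340) = 1e+10·3.2761e-08 = 3.28e+02 s⁻¹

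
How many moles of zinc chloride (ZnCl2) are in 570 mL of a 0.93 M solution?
Moles = Molarity × Volume (L)
Moles = 0.93 M × 0.57 L = 0.5301 mol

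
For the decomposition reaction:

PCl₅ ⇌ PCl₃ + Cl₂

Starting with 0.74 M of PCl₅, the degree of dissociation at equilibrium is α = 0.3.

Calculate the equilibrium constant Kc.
K_c = 0.0951

x = α·[A]₀ = 0.3 × 0.74 = 0.222 M dissociated.
At eq: [PCl₅] = 0.74 − 0.222 = 0.518 M; [PCl₃] = [Cl₂] = x = 0.222 M.
Kc = [PCl₃][Cl₂]/[PCl₅] = (0.222)²/0.518 = 0.09514.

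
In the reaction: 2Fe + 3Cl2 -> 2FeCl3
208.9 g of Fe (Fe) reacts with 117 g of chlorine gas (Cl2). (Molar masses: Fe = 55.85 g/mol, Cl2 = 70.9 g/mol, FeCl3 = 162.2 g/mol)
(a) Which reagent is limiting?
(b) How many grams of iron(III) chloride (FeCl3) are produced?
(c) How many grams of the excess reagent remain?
(a) Cl2, (b) 178.4 g, (c) 147.5 g

Moles of Fe = 208.9 g ÷ 55.85 g/mol = 3.74038 mol
Moles of Cl2 = 117 g ÷ 70.9 g/mol = 1.65021 mol
Moles ÷ coefficient: Fe: 3.74038/2 = 1.87, Cl2: 1.65021/3 = 0.5501
(a) Cl2 has the smaller value, so Cl2 is the limiting reagent.
(b) Moles of FeCl3 = 1.65021 mol Cl2 × (2/3) = 1.10014 mol; mass = 1.10014 mol × 162.2 g/mol = 178.4 g
(c) Fe consumed = 1.65021 × (2/3) = 1.10014 mol; remaining = 3.74038 − 1.10014 = 2.64023 mol; mass = 2.64023 mol × 55.85 g/mol = 147.5 g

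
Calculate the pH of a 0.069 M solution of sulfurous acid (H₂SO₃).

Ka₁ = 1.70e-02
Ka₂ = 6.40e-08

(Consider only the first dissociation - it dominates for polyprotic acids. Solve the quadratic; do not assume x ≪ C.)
pH = 1.57

x² + Ka₁·x − Ka₁·C = 0 with Ka₁ = 1.70e-02, C = 0.069.
x = (−Ka₁ + √(Ka₁² + 4·Ka₁·C))/2 = 2.6788e-02 M, so pH = 1.57.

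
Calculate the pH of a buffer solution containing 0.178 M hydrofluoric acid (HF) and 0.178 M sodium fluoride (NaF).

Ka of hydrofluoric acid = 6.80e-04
pH = 3.17

pKa = -log(6.80e-04) = 3.17. pH = pKa + log([A⁻]/[HA]) = 3.17 + log(0.178/0.178)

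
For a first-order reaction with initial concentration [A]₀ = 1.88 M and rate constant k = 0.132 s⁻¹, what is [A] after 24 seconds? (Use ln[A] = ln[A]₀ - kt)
0.0791 M

ln[A] = ln[A]₀ - k·t = ln(1.88) - (0.132)·(24) = 0.6313 - 3.1680 = -2.5367
[A] = e^(-2.5367) = 0.0791 M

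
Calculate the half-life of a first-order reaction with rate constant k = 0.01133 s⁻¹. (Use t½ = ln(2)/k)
61.18 s

t½ = ln(2)/k = 0.6931/0.01133 = 61.18 s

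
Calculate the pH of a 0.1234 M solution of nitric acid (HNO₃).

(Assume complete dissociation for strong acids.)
pH = 0.91

[H⁺] = 0.1234 M for strong acid. pH = -log[H⁺] = -log(0.1234)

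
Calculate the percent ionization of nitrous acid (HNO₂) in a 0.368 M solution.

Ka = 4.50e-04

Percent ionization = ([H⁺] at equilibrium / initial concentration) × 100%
Percent ionization = 3.44%

Let x = [H⁺]. Ka = x²/(C - x) ⇒ x² + (4.50e-04)x - (4.50e-04)(0.368) = 0. x = 1.2646e-02. Percent = (1.2646e-02/0.368) × 100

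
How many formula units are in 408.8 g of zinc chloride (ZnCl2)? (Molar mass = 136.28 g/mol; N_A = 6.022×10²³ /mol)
Moles = 408.8 g ÷ 136.28 g/mol = 2.99971 mol
Formula units = 2.99971 mol × 6.022×10²³ /mol = 1.806e+24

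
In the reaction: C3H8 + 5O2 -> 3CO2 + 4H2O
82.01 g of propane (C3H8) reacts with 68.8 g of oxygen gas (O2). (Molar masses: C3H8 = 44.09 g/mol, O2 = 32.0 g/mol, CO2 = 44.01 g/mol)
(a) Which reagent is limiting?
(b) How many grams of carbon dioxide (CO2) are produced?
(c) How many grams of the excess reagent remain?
(a) O2, (b) 56.77 g, (c) 63.05 g

Moles of C3H8 = 82.01 g ÷ 44.09 g/mol = 1.86006 mol
Moles of O2 = 68.8 g ÷ 32.0 g/mol = 2.15 mol
Moles ÷ coefficient: C3H8: 1.86006/1 = 1.86, O2: 2.15/5 = 0.43
(a) O2 has the smaller value, so O2 is the limiting reagent.
(b) Moles of CO2 = 2.15 mol O2 × (3/5) = 1.29 mol; mass = 1.29 mol × 44.01 g/mol = 56.77 g
(c) C3H8 consumed = 2.15 × (1/5) = 0.43 mol; remaining = 1.86006 − 0.43 = 1.43006 mol; mass = 1.43006 mol × 44.09 g/mol = 63.05 g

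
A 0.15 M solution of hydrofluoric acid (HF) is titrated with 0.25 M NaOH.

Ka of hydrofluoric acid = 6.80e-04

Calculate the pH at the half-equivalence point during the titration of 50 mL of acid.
pH = pKa = 3.17

At the half-equivalence point, [HA] = [A⁻], so by Henderson–Hasselbalch pH = pKa + log(1) = pKa.
pKa = −log(6.80e-04) = 3.17.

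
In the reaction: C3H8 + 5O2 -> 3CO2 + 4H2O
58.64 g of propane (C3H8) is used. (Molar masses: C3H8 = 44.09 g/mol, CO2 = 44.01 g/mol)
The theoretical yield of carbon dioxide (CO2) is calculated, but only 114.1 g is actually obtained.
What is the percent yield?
Moles of C3H8 = 58.64 g ÷ 44.09 g/mol = 1.33001 mol
Mole ratio: 3 mol CO2 / 1 mol C3H8
Moles of CO2 = 1.33001 × (3/1) = 3.99002 mol
Theoretical yield = 3.99002 mol × 44.01 g/mol = 175.6 g
Actual yield = 114.1 g
Percent yield = (114.1 / 175.6) × 100% = 65.0%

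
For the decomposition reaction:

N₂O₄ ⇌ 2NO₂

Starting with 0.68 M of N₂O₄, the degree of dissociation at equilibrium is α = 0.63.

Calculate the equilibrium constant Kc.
K_c = 2.9178

x = α·[A]₀ = 0.63 × 0.68 = 0.4284 M dissociated.
At eq: [N₂O₄] = 0.68 − 0.4284 = 0.2516 M; [NO₂] = 2x = 0.8568 M.
Kc = [NO₂]²/[N₂O₄] = (0.8568)²/0.2516 = 2.918.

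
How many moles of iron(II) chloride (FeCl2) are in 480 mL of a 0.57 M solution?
Moles = Molarity × Volume (L)
Moles = 0.57 M × 0.48 L = 0.2736 mol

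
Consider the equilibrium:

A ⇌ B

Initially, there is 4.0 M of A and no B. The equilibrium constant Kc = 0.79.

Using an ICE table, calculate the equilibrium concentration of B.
[B] = 1.765 M

ICE: [A] = 4.0 − x, [B] = x.
Kc = x/(4.0 − x) = 0.79 ⇒ x = 0.79·4.0/(1 + 0.79) = 3.16/1.79 = 1.765.
[B] = x = 1.765 M.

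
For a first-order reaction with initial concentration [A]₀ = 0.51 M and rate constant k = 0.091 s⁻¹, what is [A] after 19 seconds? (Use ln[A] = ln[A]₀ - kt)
0.0905 M

ln[A] = ln[A]₀ - k·t = ln(0.51) - (0.091)·(19) = -0.6733 - 1.7290 = -2.4023
[A] = e^(-2.4023) = 0.0905 M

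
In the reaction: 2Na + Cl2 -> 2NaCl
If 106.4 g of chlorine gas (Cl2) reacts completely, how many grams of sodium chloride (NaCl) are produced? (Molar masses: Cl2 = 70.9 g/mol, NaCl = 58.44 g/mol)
Moles of Cl2 = 106.4 g ÷ 70.9 g/mol = 1.50071 mol
Mole ratio: 2 mol NaCl / 1 mol Cl2
Moles of NaCl = 1.50071 × (2/1) = 3.00141 mol
Mass of NaCl = 3.00141 mol × 58.44 g/mol = 175.4 g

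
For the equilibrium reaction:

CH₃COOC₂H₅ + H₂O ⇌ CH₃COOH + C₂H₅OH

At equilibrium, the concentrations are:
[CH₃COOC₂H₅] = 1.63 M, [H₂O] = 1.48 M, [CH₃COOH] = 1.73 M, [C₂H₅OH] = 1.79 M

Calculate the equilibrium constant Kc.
K_c = 1.2837

Kc = ([CH₃COOH] × [C₂H₅OH]) / ([CH₃COOC₂H₅] × [H₂O])
   = ((1.73)·(1.79)) / ((1.63)·(1.48))
   = 3.0967 / 2.4124 = 1.2837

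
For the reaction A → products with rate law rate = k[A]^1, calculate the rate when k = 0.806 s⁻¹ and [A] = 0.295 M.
0.2378 M/s

rate = k·[A]^1 = 0.806·(0.295)^1 = 0.806·0.295 = 0.2378 M/s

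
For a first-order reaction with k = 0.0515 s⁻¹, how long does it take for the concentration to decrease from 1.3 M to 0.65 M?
13.46 s

From ln[A] = ln[A]₀ - k·t: t = ln([A]₀/[A])/k = ln(1.3/0.65)/0.0515 = ln(2.0000)/0.0515 = 0.6931/0.0515 = 13.46 s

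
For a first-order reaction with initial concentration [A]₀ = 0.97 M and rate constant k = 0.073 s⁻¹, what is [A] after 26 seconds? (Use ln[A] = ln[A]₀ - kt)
0.1454 M

ln[A] = ln[A]₀ - k·t = ln(0.97) - (0.073)·(26) = -0.0305 - 1.8980 = -1.9285
[A] = e^(-1.9285) = 0.1454 M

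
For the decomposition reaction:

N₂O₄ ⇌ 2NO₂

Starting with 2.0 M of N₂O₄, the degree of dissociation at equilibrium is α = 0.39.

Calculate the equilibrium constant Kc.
K_c = 1.9948

x = α·[A]₀ = 0.39 × 2.0 = 0.78 M dissociated.
At eq: [N₂O₄] = 2.0 − 0.78 = 1.22 M; [NO₂] = 2x = 1.56 M.
Kc = [NO₂]²/[N₂O₄] = (1.56)²/1.22 = 1.995.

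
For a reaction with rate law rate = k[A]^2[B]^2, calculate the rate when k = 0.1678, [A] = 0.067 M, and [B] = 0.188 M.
2.662e-05 M/s

rate = k·[A]^2·[B]^2 = 0.1678·(0.067)^2·(0.188)^2 = 0.1678·0.004489·0.035344 = 2.662e-05 M/s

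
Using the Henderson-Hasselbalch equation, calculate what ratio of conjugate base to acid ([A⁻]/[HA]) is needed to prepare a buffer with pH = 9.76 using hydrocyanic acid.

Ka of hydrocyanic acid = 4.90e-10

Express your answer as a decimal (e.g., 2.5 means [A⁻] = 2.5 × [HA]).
[A⁻]/[HA] = 2.820

pKa = −log(4.90e-10) = 9.3098. pH = pKa + log([A⁻]/[HA]). 9.76 = 9.3098 + log(ratio). log(ratio) = 9.76 − 9.3098 = 0.4502. ratio = 10^(0.4502) = 2.820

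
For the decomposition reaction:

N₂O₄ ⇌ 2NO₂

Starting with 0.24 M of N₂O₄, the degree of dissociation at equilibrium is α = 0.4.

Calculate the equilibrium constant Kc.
K_c = 0.2560

x = α·[A]₀ = 0.4 × 0.24 = 0.096 M dissociated.
At eq: [N₂O₄] = 0.24 − 0.096 = 0.144 M; [NO₂] = 2x = 0.192 M.
Kc = [NO₂]²/[N₂O₄] = (0.192)²/0.144 = 0.256.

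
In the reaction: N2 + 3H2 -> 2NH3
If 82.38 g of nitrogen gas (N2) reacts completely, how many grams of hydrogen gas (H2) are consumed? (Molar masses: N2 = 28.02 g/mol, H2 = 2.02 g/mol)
Moles of N2 = 82.38 g ÷ 28.02 g/mol = 2.94004 mol
Mole ratio: 3 mol H2 / 1 mol N2
Moles of H2 = 2.94004 × (3/1) = 8.82013 mol
Mass of H2 = 8.82013 mol × 2.02 g/mol = 17.82 g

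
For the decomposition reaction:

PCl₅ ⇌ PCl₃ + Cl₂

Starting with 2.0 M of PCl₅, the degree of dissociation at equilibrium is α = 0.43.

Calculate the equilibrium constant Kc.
K_c = 0.6488

x = α·[A]₀ = 0.43 × 2.0 = 0.86 M dissociated.
At eq: [PCl₅] = 2.0 − 0.86 = 1.14 M; [PCl₃] = [Cl₂] = x = 0.86 M.
Kc = [PCl₃][Cl₂]/[PCl₅] = (0.86)²/1.14 = 0.6488.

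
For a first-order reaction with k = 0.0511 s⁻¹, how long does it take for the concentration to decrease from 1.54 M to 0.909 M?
10.32 s

From ln[A] = ln[A]₀ - k·t: t = ln([A]₀/[A])/k = ln(1.54/0.909)/0.0511 = ln(1.6942)/0.0511 = 0.5272/0.0511 = 10.32 s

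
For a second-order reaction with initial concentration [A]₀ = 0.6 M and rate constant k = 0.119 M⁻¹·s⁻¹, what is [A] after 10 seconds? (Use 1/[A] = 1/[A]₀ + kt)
0.3501 M

1/[A] = 1/[A]₀ + k·t = 1/0.6 + (0.119)·(10) = 1.6667 + 1.1900 = 2.8567
[A] = 1/2.8567 = 0.3501 M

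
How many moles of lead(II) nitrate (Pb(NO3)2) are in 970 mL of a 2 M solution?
Moles = Molarity × Volume (L)
Moles = 2 M × 0.97 L = 1.94 mol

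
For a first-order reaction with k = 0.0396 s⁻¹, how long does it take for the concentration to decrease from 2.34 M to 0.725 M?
29.59 s

From ln[A] = ln[A]₀ - k·t: t = ln([A]₀/[A])/k = ln(2.34/0.725)/0.0396 = ln(3.2276)/0.0396 = 1.1717/0.0396 = 29.59 s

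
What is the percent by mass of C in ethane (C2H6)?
Mass of C in formula = 12.01 × 2 = 24.02 g/mol
Molar mass = 30.07 g/mol
% C = (24.02/30.07) × 100% = 79.88%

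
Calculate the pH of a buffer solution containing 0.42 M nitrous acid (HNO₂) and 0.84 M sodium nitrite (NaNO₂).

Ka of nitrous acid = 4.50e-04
pH = 3.65

pKa = -log(4.50e-04) = 3.35. pH = pKa + log([A⁻]/[HA]) = 3.35 + log(0.84/0.42)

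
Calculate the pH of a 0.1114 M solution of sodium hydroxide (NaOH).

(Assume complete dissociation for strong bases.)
pH = 13.05

[OH⁻] = 0.1114 M for strong base. pOH = -log[OH⁻] = 0.95, pH = 14 - pOH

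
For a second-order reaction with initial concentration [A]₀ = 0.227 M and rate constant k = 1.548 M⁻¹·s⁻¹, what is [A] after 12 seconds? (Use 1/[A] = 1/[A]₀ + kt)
0.0435 M

1/[A] = 1/[A]₀ + k·t = 1/0.227 + (1.548)·(12) = 4.4053 + 18.5760 = 22.9813
[A] = 1/22.9813 = 0.0435 M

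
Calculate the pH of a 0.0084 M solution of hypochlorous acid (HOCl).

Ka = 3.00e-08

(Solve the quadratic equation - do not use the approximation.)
pH = 4.80

x² + Ka×x - Ka×C = 0. Using quadratic formula: [H⁺] = 1.5860e-05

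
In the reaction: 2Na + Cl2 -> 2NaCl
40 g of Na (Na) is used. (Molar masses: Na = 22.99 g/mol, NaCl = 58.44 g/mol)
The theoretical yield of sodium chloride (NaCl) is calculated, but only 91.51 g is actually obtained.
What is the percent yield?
Moles of Na = 40 g ÷ 22.99 g/mol = 1.73989 mol
Mole ratio: 2 mol NaCl / 2 mol Na
Moles of NaCl = 1.73989 × (2/2) = 1.73989 mol
Theoretical yield = 1.73989 mol × 58.44 g/mol = 101.68 g
Actual yield = 91.51 g
Percent yield = (91.51 / 101.68) × 100% = 90.0%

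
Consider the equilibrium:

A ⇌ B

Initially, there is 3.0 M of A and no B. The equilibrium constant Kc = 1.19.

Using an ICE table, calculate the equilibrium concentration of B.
[B] = 1.630 M

ICE: [A] = 3.0 − x, [B] = x.
Kc = x/(3.0 − x) = 1.19 ⇒ x = 1.19·3.0/(1 + 1.19) = 3.57/2.19 = 1.63.
[B] = x = 1.630 M.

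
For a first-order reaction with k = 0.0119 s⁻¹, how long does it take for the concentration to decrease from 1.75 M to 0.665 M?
81.31 s

From ln[A] = ln[A]₀ - k·t: t = ln([A]₀/[A])/k = ln(1.75/0.665)/0.0119 = ln(2.6316)/0.0119 = 0.9676/0.0119 = 81.31 s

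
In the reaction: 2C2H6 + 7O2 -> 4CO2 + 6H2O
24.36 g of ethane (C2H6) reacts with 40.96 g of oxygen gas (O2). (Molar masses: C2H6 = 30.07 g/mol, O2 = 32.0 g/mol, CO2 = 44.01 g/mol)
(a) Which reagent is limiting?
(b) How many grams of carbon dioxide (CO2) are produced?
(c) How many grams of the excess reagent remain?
(a) O2, (b) 32.19 g, (c) 13.36 g

Moles of C2H6 = 24.36 g ÷ 30.07 g/mol = 0.81011 mol
Moles of O2 = 40.96 g ÷ 32.0 g/mol = 1.28 mol
Moles ÷ coefficient: C2H6: 0.81011/2 = 0.4051, O2: 1.28/7 = 0.1829
(a) O2 has the smaller value, so O2 is the limiting reagent.
(b) Moles of CO2 = 1.28 mol O2 × (4/7) = 0.731429 mol; mass = 0.731429 mol × 44.01 g/mol = 32.19 g
(c) C2H6 consumed = 1.28 × (2/7) = 0.365714 mol; remaining = 0.81011 − 0.365714 = 0.444395 mol; mass = 0.444395 mol × 30.07 g/mol = 13.36 g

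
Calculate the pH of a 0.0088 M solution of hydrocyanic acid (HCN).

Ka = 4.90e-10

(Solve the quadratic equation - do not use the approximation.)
pH = 5.68

x² + Ka×x - Ka×C = 0. Using quadratic formula: [H⁺] = 2.0763e-06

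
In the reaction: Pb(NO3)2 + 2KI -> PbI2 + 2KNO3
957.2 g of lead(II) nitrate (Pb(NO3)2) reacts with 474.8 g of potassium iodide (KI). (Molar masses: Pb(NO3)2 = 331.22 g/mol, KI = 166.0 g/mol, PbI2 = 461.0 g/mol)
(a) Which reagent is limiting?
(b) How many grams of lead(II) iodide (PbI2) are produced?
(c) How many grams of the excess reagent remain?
(a) KI, (b) 659.3 g, (c) 483.5 g

Moles of Pb(NO3)2 = 957.2 g ÷ 331.22 g/mol = 2.88992 mol
Moles of KI = 474.8 g ÷ 166.0 g/mol = 2.86024 mol
Moles ÷ coefficient: Pb(NO3)2: 2.88992/1 = 2.89, KI: 2.86024/2 = 1.43
(a) KI has the smaller value, so KI is the limiting reagent.
(b) Moles of PbI2 = 2.86024 mol KI × (1/2) = 1.43012 mol; mass = 1.43012 mol × 461.0 g/mol = 659.3 g
(c) Pb(NO3)2 consumed = 2.86024 × (1/2) = 1.43012 mol; remaining = 2.88992 − 1.43012 = 1.4598 mol; mass = 1.4598 mol × 331.22 g/mol = 483.5 g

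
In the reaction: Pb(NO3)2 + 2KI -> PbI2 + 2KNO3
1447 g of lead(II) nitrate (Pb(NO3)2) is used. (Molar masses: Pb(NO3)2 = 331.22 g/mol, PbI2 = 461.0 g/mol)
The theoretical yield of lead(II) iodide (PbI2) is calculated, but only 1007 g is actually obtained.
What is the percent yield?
Moles of Pb(NO3)2 = 1447 g ÷ 331.22 g/mol = 4.3687 mol
Mole ratio: 1 mol PbI2 / 1 mol Pb(NO3)2
Moles of PbI2 = 4.3687 × (1/1) = 4.3687 mol
Theoretical yield = 4.3687 mol × 461.0 g/mol = 2014 g
Actual yield = 1007 g
Percent yield = (1007 / 2014) × 100% = 50.0%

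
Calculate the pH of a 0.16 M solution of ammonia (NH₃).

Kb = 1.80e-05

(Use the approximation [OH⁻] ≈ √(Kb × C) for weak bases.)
pH = 11.23

[OH⁻] = √(Kb × C) = √(1.80e-05 × 0.16) = 1.6971e-03. pOH = 2.77, pH = 14 - pOH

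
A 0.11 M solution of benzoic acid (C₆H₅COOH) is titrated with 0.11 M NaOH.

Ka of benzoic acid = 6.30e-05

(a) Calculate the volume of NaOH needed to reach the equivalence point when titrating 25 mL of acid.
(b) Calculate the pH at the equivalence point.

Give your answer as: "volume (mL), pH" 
V = 25.0 mL, pH = 8.47

(a) At equivalence: moles acid = moles base.
moles acid = 0.11 × 0.025 = 0.00275 mol; V_NaOH = 0.00275/0.11 = 0.025 L = 25.0 mL.
(b) At equivalence, all acid → conjugate base A⁻ at [A⁻] = 0.00275/0.05 = 0.055 M.
Kb = Kw/Ka = 1.0e-14/6.30e-05 = 1.587e-10; [OH⁻] = √(Kb·[A⁻]) = 2.955e-06; pOH = 5.53; pH = 14 − pOH = 8.47.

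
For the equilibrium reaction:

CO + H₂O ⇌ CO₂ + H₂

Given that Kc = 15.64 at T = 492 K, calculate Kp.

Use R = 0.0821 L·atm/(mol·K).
K_p = 15.6400

Δn = (moles gaseous products) − (moles gaseous reactants) = 0
T = 492 K; RT = 0.0821 × 492 = 40.3932
Kp = Kc·(RT)^Δn = 15.64 × (40.3932)^0 = 15.64 × 1 = 15.6400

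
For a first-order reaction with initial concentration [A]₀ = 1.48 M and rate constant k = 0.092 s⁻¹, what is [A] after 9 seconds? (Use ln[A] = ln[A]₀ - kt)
0.6466 M

ln[A] = ln[A]₀ - k·t = ln(1.48) - (0.092)·(9) = 0.3920 - 0.8280 = -0.4360
[A] = e^(-0.4360) = 0.6466 M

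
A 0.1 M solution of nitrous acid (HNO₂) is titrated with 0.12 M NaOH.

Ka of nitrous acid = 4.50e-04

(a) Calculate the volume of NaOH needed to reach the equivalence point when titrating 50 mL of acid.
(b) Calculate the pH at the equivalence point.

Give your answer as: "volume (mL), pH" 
V = 41.7 mL, pH = 8.04

(a) At equivalence: moles acid = moles base.
moles acid = 0.1 × 0.05 = 0.005 mol; V_NaOH = 0.005/0.12 = 0.04167 L = 41.7 mL.
(b) At equivalence, all acid → conjugate base A⁻ at [A⁻] = 0.005/0.09167 = 0.05455 M.
Kb = Kw/Ka = 1.0e-14/4.50e-04 = 2.222e-11; [OH⁻] = √(Kb·[A⁻]) = 1.101e-06; pOH = 5.96; pH = 14 − pOH = 8.04.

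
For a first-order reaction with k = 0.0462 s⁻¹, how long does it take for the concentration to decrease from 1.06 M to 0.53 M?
15.00 s

From ln[A] = ln[A]₀ - k·t: t = ln([A]₀/[A])/k = ln(1.06/0.53)/0.0462 = ln(2.0000)/0.0462 = 0.6931/0.0462 = 15.00 s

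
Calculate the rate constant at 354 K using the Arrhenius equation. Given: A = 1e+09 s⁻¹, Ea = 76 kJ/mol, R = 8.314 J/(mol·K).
6.10e-03 s⁻¹

k = A·exp(-Ea/(R·T)) = 1e+09·exp(-76000/(8.314·354)) = 1e+09·exp(-25.8226) = 1e+09·6.1007e-12 = 6.10e-03 s⁻¹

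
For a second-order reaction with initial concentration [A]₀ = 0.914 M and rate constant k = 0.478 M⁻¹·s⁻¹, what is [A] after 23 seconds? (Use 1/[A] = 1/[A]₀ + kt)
0.0827 M

1/[A] = 1/[A]₀ + k·t = 1/0.914 + (0.478)·(23) = 1.0941 + 10.9940 = 12.0881
[A] = 1/12.0881 = 0.0827 M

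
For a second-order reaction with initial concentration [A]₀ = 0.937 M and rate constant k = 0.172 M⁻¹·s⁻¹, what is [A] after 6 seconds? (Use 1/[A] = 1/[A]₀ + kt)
0.4764 M

1/[A] = 1/[A]₀ + k·t = 1/0.937 + (0.172)·(6) = 1.0672 + 1.0320 = 2.0992
[A] = 1/2.0992 = 0.4764 M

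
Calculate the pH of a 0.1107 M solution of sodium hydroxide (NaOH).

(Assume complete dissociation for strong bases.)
pH = 13.04

[OH⁻] = 0.1107 M for strong base. pOH = -log[OH⁻] = 0.96, pH = 14 - pOH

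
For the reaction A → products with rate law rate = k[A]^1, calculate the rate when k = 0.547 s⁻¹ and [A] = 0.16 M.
0.08752 M/s

rate = k·[A]^1 = 0.547·(0.16)^1 = 0.547·0.16 = 0.08752 M/s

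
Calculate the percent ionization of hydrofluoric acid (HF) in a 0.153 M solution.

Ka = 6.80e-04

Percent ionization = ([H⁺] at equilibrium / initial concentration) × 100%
Percent ionization = 6.45%

Let x = [H⁺]. Ka = x²/(C - x) ⇒ x² + (6.80e-04)x - (6.80e-04)(0.153) = 0. x = 9.8657e-03. Percent = (9.8657e-03/0.153) × 100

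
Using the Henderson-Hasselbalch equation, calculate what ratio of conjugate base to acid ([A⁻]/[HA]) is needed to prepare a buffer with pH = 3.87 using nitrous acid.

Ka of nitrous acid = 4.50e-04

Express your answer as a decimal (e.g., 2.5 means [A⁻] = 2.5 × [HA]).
[A⁻]/[HA] = 3.336

pKa = −log(4.50e-04) = 3.3468. pH = pKa + log([A⁻]/[HA]). 3.87 = 3.3468 + log(ratio). log(ratio) = 3.87 − 3.3468 = 0.5232. ratio = 10^(0.5232) = 3.336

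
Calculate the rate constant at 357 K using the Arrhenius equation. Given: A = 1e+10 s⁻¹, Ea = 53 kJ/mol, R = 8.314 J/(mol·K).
1.76e+02 s⁻¹

k = A·exp(-Ea/(R·T)) = 1e+10·exp(-53000/(8.314·357)) = 1e+10·exp(-17.8566) = 1e+10·1.7579e-08 = 1.76e+02 s⁻¹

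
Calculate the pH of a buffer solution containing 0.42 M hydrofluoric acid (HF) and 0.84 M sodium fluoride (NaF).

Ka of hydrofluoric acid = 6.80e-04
pH = 3.47

pKa = -log(6.80e-04) = 3.17. pH = pKa + log([A⁻]/[HA]) = 3.17 + log(0.84/0.42)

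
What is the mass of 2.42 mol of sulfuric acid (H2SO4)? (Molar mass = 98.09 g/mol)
Mass = 2.42 mol × 98.09 g/mol = 237.4 g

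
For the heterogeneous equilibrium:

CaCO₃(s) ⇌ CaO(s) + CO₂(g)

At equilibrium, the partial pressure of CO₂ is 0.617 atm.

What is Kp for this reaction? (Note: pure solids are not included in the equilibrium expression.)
K_p = 0.617

Solids (CaCO₃, CaO) have activity 1 and are excluded.
Kp = P(CO₂) = 0.617.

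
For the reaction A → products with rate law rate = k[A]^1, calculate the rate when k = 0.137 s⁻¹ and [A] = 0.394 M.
0.05398 M/s

rate = k·[A]^1 = 0.137·(0.394)^1 = 0.137·0.394 = 0.05398 M/s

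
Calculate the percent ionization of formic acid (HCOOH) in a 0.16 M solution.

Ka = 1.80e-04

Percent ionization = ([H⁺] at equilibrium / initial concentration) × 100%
Percent ionization = 3.3%

Let x = [H⁺]. Ka = x²/(C - x) ⇒ x² + (1.80e-04)x - (1.80e-04)(0.16) = 0. x = 5.2773e-03. Percent = (5.2773e-03/0.16) × 100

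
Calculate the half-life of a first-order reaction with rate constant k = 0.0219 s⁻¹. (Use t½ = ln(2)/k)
31.65 s

t½ = ln(2)/k = 0.6931/0.0219 = 31.65 s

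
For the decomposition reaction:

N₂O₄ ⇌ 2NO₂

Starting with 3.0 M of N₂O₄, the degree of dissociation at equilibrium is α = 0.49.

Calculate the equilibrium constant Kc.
K_c = 5.6494

x = α·[A]₀ = 0.49 × 3.0 = 1.47 M dissociated.
At eq: [N₂O₄] = 3.0 − 1.47 = 1.53 M; [NO₂] = 2x = 2.94 M.
Kc = [NO₂]²/[N₂O₄] = (2.94)²/1.53 = 5.649.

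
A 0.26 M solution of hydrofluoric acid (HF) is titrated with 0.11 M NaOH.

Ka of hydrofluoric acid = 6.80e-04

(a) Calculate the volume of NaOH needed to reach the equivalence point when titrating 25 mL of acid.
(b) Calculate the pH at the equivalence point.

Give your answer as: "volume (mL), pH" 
V = 59.1 mL, pH = 8.03

(a) At equivalence: moles acid = moles base.
moles acid = 0.26 × 0.025 = 0.0065 mol; V_NaOH = 0.0065/0.11 = 0.05909 L = 59.1 mL.
(b) At equivalence, all acid → conjugate base A⁻ at [A⁻] = 0.0065/0.08409 = 0.0773 M.
Kb = Kw/Ka = 1.0e-14/6.80e-04 = 1.471e-11; [OH⁻] = √(Kb·[A⁻]) = 1.066e-06; pOH = 5.97; pH = 14 − pOH = 8.03.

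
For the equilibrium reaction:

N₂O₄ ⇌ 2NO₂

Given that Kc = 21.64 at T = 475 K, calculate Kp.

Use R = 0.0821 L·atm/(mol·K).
K_p = 843.9059

Δn = (moles gaseous products) − (moles gaseous reactants) = 1
T = 475 K; RT = 0.0821 × 475 = 38.9975
Kp = Kc·(RT)^Δn = 21.64 × (38.9975)^1 = 21.64 × 38.9975 = 843.9059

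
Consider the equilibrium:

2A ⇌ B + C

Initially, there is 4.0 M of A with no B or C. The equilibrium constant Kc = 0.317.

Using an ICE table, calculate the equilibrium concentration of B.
[B] = 1.059 M

ICE: [A] = 4.0 − 2x, [B] = [C] = x.
Kc = x²/(4.0 − 2x)² = 0.317 ⇒ √Kc = x/(4.0 − 2x).
x = √0.317·4.0/(1 + 2√0.317) = 0.56303·4.0/2.1261 = 1.0593.
[B] = x = 1.059 M.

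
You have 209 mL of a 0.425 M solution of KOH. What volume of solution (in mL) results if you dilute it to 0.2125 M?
Using M₁V₁ = M₂V₂:
0.425 × 209 = 0.2125 × V₂
V₂ = (0.425 × 209) / 0.2125 = 418 mL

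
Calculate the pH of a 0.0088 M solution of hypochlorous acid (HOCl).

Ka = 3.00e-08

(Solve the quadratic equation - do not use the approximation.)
pH = 4.79

x² + Ka×x - Ka×C = 0. Using quadratic formula: [H⁺] = 1.6233e-05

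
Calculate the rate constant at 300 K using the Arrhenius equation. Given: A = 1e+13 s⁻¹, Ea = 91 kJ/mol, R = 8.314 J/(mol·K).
1.43e-03 s⁻¹

k = A·exp(-Ea/(R·T)) = 1e+13·exp(-91000/(8.314·300)) = 1e+13·exp(-36.4846) = 1e+13·1.4286e-16 = 1.43e-03 s⁻¹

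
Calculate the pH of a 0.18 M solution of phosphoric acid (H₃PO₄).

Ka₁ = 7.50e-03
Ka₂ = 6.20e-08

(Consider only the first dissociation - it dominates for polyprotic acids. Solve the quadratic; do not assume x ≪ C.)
pH = 1.48

x² + Ka₁·x − Ka₁·C = 0 with Ka₁ = 7.50e-03, C = 0.18.
x = (−Ka₁ + √(Ka₁² + 4·Ka₁·C))/2 = 3.3183e-02 M, so pH = 1.48.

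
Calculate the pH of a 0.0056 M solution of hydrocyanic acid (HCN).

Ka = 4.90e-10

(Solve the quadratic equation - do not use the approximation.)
pH = 5.78

x² + Ka×x - Ka×C = 0. Using quadratic formula: [H⁺] = 1.6563e-06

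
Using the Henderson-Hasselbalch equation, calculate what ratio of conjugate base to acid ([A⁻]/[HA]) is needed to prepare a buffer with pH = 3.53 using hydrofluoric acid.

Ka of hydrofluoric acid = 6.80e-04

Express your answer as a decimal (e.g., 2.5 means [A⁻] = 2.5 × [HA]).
[A⁻]/[HA] = 2.304

pKa = −log(6.80e-04) = 3.1675. pH = pKa + log([A⁻]/[HA]). 3.53 = 3.1675 + log(ratio). log(ratio) = 3.53 − 3.1675 = 0.3625. ratio = 10^(0.3625) = 2.304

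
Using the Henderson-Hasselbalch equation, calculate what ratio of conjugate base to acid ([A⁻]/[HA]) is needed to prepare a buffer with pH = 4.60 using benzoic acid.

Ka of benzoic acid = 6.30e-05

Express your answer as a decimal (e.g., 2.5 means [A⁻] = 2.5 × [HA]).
[A⁻]/[HA] = 2.508

pKa = −log(6.30e-05) = 4.2007. pH = pKa + log([A⁻]/[HA]). 4.60 = 4.2007 + log(ratio). log(ratio) = 4.60 − 4.2007 = 0.3993. ratio = 10^(0.3993) = 2.508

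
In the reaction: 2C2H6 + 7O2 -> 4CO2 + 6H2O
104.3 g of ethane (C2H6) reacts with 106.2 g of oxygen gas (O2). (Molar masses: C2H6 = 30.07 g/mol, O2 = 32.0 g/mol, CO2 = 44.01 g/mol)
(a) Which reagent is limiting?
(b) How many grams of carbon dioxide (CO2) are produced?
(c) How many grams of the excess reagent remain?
(a) O2, (b) 83.46 g, (c) 75.79 g

Moles of C2H6 = 104.3 g ÷ 30.07 g/mol = 3.46857 mol
Moles of O2 = 106.2 g ÷ 32.0 g/mol = 3.31875 mol
Moles ÷ coefficient: C2H6: 3.46857/2 = 1.734, O2: 3.31875/7 = 0.4741
(a) O2 has the smaller value, so O2 is the limiting reagent.
(b) Moles of CO2 = 3.31875 mol O2 × (4/7) = 1.89643 mol; mass = 1.89643 mol × 44.01 g/mol = 83.46 g
(c) C2H6 consumed = 3.31875 × (2/7) = 0.948214 mol; remaining = 3.46857 − 0.948214 = 2.52036 mol; mass = 2.52036 mol × 30.07 g/mol = 75.79 g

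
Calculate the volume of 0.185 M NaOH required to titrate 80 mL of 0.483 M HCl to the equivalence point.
V_{base} = 208.9 mL

At equivalence: moles acid = moles base.
moles HCl = 0.483 M × 0.08 L = 0.03864 mol
V_NaOH = 0.03864 mol ÷ 0.185 M = 0.2089 L = 208.9 mL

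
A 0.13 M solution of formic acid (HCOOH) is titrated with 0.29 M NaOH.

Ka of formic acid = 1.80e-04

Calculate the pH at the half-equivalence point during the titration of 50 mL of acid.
pH = pKa = 3.74

At the half-equivalence point, [HA] = [A⁻], so by Henderson–Hasselbalch pH = pKa + log(1) = pKa.
pKa = −log(1.80e-04) = 3.74.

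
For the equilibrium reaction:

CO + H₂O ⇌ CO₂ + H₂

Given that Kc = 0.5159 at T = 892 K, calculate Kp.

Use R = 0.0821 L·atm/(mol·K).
K_p = 0.5159

Δn = (moles gaseous products) − (moles gaseous reactants) = 0
T = 892 K; RT = 0.0821 × 892 = 73.2332
Kp = Kc·(RT)^Δn = 0.5159 × (73.2332)^0 = 0.5159 × 1 = 0.5159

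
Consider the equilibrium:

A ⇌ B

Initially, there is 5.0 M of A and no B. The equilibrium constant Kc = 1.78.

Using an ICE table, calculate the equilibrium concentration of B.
[B] = 3.201 M

ICE: [A] = 5.0 − x, [B] = x.
Kc = x/(5.0 − x) = 1.78 ⇒ x = 1.78·5.0/(1 + 1.78) = 8.9/2.78 = 3.201.
[B] = x = 3.201 M.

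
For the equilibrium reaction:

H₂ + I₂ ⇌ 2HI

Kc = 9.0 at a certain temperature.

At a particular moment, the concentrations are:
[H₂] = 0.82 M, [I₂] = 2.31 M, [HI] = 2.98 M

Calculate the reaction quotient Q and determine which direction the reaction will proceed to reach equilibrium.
Q = 4.688, Q < K, reaction proceeds forward (toward products)

Q = ([HI]^2) / ([H₂] × [I₂])
  = ((2.98)^2) / ((0.82)·(2.31)) = 8.8804/1.8942 = 4.688
Since Q = 4.688 < Kc = 9.0, the reaction proceeds forward (toward products) to reach equilibrium.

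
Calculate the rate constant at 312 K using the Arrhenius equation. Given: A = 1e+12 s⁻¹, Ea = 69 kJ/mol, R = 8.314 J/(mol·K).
2.80e+00 s⁻¹

k = A·exp(-Ea/(R·T)) = 1e+12·exp(-69000/(8.314·312)) = 1e+12·exp(-26.6002) = 1e+12·2.8034e-12 = 2.80e+00 s⁻¹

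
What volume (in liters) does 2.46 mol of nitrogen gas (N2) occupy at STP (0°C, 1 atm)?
At STP, 1 mol of gas occupies 22.4 L
Volume = 2.46 mol × 22.4 L/mol = 55.10 L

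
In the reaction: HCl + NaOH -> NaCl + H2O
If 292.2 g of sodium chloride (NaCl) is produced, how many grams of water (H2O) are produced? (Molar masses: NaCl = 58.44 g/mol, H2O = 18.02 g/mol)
Moles of NaCl = 292.2 g ÷ 58.44 g/mol = 5 mol
Mole ratio: 1 mol H2O / 1 mol NaCl
Moles of H2O = 5 × (1/1) = 5 mol
Mass of H2O = 5 mol × 18.02 g/mol = 90.1 g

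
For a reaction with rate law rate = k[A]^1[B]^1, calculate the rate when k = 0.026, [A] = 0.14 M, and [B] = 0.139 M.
0.000506 M/s

rate = k·[A]^1·[B]^1 = 0.026·(0.14)^1·(0.139)^1 = 0.026·0.14·0.139 = 0.000506 M/s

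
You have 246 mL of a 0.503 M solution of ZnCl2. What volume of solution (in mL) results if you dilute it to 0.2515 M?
Using M₁V₁ = M₂V₂:
0.503 × 246 = 0.2515 × V₂
V₂ = (0.503 × 246) / 0.2515 = 492 mL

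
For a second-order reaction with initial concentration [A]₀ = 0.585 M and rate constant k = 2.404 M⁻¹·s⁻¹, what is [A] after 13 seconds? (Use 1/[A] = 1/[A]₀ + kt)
0.0303 M

1/[A] = 1/[A]₀ + k·t = 1/0.585 + (2.404)·(13) = 1.7094 + 31.2520 = 32.9614
[A] = 1/32.9614 = 0.0303 M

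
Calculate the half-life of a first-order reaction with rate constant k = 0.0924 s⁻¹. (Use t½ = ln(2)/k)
7.50 s

t½ = ln(2)/k = 0.6931/0.0924 = 7.50 s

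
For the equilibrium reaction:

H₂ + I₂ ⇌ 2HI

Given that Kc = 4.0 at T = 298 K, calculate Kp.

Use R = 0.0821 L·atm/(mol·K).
K_p = 4.0000

Δn = (moles gaseous products) − (moles gaseous reactants) = 0
T = 298 K; RT = 0.0821 × 298 = 24.4658
Kp = Kc·(RT)^Δn = 4.0 × (24.4658)^0 = 4.0 × 1 = 4.0000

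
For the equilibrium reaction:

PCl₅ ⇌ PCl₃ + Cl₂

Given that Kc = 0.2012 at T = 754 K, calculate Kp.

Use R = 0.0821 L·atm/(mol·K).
K_p = 12.4550

Δn = (moles gaseous products) − (moles gaseous reactants) = 1
T = 754 K; RT = 0.0821 × 754 = 61.9034
Kp = Kc·(RT)^Δn = 0.2012 × (61.9034)^1 = 0.2012 × 61.9034 = 12.4550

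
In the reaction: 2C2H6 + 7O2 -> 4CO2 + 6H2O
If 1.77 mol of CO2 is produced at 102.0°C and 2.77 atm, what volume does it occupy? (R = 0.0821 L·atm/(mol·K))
T = 102.0°C + 273.15 = 375.15 K
V = nRT/P = (1.77 × 0.0821 × 375.15) / 2.77
V = 19.68 L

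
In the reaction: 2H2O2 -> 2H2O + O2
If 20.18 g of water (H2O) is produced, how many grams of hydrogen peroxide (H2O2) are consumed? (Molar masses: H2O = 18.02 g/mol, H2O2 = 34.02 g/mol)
Moles of H2O = 20.18 g ÷ 18.02 g/mol = 1.11987 mol
Mole ratio: 2 mol H2O2 / 2 mol H2O
Moles of H2O2 = 1.11987 × (2/2) = 1.11987 mol
Mass of H2O2 = 1.11987 mol × 34.02 g/mol = 38.1 g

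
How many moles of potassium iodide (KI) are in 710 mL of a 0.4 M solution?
Moles = Molarity × Volume (L)
Moles = 0.4 M × 0.71 L = 0.284 mol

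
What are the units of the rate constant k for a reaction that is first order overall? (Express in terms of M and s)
s⁻¹

For an n-th order reaction, rate = k·[A]^n has units M/s, so k has units (M/s)/M^n = M^(1-n)·s⁻¹. With n = 1: units = M^(0)·s⁻¹ = s⁻¹.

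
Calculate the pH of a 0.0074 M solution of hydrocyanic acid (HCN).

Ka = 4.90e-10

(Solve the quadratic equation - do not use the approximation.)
pH = 5.72

x² + Ka×x - Ka×C = 0. Using quadratic formula: [H⁺] = 1.9040e-06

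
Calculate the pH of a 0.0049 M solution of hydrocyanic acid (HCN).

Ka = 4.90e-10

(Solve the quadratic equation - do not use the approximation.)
pH = 5.81

x² + Ka×x - Ka×C = 0. Using quadratic formula: [H⁺] = 1.5493e-06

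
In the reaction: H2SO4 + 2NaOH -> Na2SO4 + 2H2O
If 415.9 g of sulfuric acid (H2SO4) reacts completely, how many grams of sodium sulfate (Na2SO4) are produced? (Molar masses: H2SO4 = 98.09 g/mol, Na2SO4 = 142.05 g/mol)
Moles of H2SO4 = 415.9 g ÷ 98.09 g/mol = 4.23998 mol
Mole ratio: 1 mol Na2SO4 / 1 mol H2SO4
Moles of Na2SO4 = 4.23998 × (1/1) = 4.23998 mol
Mass of Na2SO4 = 4.23998 mol × 142.05 g/mol = 602.3 g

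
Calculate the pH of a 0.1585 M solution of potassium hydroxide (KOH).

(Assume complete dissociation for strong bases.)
pH = 13.20

[OH⁻] = 0.1585 M for strong base. pOH = -log[OH⁻] = 0.80, pH = 14 - pOH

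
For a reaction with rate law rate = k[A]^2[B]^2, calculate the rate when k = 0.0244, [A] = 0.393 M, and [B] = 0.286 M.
0.0003083 M/s

rate = k·[A]^2·[B]^2 = 0.0244·(0.393)^2·(0.286)^2 = 0.0244·0.154449·0.081796 = 0.0003083 M/s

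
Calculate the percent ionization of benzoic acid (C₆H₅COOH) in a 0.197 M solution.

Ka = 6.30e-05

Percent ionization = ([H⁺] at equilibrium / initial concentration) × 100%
Percent ionization = 1.77%

Let x = [H⁺]. Ka = x²/(C - x) ⇒ x² + (6.30e-05)x - (6.30e-05)(0.197) = 0. x = 3.4916e-03. Percent = (3.4916e-03/0.197) × 100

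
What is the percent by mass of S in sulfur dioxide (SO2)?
Mass of S in formula = 32.07 × 1 = 32.07 g/mol
Molar mass = 64.07 g/mol
% S = (32.07/64.07) × 100% = 50.05%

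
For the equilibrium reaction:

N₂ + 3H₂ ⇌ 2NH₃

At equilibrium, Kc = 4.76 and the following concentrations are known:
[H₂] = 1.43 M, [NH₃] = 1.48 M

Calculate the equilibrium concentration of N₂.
[N₂] = 0.1574 M

Kc = ([NH₃]^2) / ([N₂] × [H₂]^3) = 4.76
[N₂]^1 = (product terms)/(Kc · other reactant terms) = 2.1904 / (4.76 · 2.9242) = 0.15737
[N₂] = 0.1574 M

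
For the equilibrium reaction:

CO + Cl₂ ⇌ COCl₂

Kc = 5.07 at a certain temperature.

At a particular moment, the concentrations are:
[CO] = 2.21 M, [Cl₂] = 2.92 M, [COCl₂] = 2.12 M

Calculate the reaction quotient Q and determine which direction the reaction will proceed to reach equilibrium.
Q = 0.329, Q < K, reaction proceeds forward (toward products)

Q = ([COCl₂]) / ([CO] × [Cl₂])
  = ((2.12)) / ((2.21)·(2.92)) = 2.12/6.4532 = 0.3285
Since Q = 0.3285 < Kc = 5.07, the reaction proceeds forward (toward products) to reach equilibrium.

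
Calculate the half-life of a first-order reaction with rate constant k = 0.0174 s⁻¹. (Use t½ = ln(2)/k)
39.84 s

t½ = ln(2)/k = 0.6931/0.0174 = 39.84 s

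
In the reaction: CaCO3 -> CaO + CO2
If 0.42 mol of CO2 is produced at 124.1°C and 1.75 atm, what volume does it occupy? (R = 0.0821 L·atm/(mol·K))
T = 124.1°C + 273.15 = 397.25 K
V = nRT/P = (0.42 × 0.0821 × 397.25) / 1.75
V = 7.83 L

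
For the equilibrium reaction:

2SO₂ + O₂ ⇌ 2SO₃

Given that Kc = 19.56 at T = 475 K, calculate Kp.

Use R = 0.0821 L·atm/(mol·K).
K_p = 0.5016

Δn = (moles gaseous products) − (moles gaseous reactants) = -1
T = 475 K; RT = 0.0821 × 475 = 38.9975
Kp = Kc·(RT)^Δn = 19.56 × (38.9975)^-1 = 19.56 × 0.0256427 = 0.5016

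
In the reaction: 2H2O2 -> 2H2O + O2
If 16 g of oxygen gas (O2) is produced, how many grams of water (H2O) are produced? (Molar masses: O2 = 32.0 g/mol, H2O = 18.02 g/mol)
Moles of O2 = 16 g ÷ 32.0 g/mol = 0.5 mol
Mole ratio: 2 mol H2O / 1 mol O2
Moles of H2O = 0.5 × (2/1) = 1 mol
Mass of H2O = 1 mol × 18.02 g/mol = 18.02 g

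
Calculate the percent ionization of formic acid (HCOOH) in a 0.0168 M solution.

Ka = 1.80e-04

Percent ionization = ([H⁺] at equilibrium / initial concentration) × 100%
Percent ionization = 9.83%

Let x = [H⁺]. Ka = x²/(C - x) ⇒ x² + (1.80e-04)x - (1.80e-04)(0.0168) = 0. x = 1.6513e-03. Percent = (1.6513e-03/0.0168) × 100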